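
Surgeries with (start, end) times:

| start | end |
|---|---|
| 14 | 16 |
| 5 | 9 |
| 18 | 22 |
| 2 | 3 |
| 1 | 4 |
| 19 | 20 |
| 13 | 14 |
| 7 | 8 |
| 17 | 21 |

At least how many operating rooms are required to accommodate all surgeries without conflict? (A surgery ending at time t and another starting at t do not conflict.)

starts: [1, 2, 5, 7, 13, 14, 17, 18, 19]
ends:   [3, 4, 8, 9, 14, 16, 20, 21, 22]
s1→1 s2→2 e3→1 e4→0 s5→1 s7→2 e8→1 e9→0 s13→1 e14→0 s14→1 e16→0 s17→1 s18→2 s19→3  — peak 3.

3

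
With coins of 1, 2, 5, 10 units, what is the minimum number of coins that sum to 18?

Greedy: take as many of the largest coin as possible, then repeat with the remainder.
18 − 1×10→8 − 1×5→3 − 1×2→1 − 1×1→0
Total coins = 1 + 1 + 1 + 1 = 4

4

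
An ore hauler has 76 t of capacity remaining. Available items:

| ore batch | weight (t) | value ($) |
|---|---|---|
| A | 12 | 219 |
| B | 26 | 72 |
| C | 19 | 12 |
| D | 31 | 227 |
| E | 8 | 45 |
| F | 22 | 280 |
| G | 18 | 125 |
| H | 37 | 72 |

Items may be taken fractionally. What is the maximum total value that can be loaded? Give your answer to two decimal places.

802.39

Greedy by value/weight ratio, highest first.
Order: A (219/12=18.25) > F (280/22=12.73) > D (227/31=7.32) > G (125/18=6.94) > E (45/8=5.62) > B (72/26=2.77) > H (72/37=1.95) > C (12/19=0.63)
Fill: take A (12 @ 219) → take F (22 @ 280) → take D (31 @ 227) → take 11/18 of G → 76.39; 76/76 used.
Total value = 802.39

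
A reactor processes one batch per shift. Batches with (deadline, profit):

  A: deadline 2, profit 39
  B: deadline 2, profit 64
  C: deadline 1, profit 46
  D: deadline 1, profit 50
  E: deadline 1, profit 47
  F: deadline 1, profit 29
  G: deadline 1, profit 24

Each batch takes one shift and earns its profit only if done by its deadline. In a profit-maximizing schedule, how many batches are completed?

Profit order: B=64 D=50 E=47 C=46 A=39 F=29 G=24
Assign: B→slot 2, D→slot 1, E skipped, C skipped, A skipped, F skipped, G skipped.
Slots: [1:D] [2:B]
2 of 7 scheduled.

2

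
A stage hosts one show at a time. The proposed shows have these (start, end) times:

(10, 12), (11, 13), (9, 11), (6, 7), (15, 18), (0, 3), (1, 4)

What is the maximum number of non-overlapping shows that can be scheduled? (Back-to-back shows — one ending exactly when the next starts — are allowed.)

5

Sorted by end: (0,3)  (1,4)  (6,7)  (9,11)  (10,12)  (11,13)  (15,18)
take (0,3); take (6,7); take (9,11); take (11,13); take (15,18).
Selected 5 shows.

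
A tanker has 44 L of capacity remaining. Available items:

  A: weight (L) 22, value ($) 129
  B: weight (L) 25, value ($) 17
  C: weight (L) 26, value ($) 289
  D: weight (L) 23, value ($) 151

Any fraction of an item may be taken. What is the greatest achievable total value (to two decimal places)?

407.17

Greedy by value/weight ratio, highest first.
Ratios (sorted): C 11.12, D 6.57, A 5.86, B 0.68
take C (26 @ 289); take 18/23 of D → 118.17. Capacity used 44/44.
Total value = 407.17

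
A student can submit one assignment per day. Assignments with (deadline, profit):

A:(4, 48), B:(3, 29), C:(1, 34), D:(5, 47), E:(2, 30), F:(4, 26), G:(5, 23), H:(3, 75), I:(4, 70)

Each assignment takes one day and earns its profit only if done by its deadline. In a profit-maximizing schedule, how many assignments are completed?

Profit order: H=75 I=70 A=48 D=47 C=34 E=30 B=29 F=26 G=23
Assign: H→slot 3, I→slot 4, A→slot 2, D→slot 5, C→slot 1, E skipped, B skipped, F skipped, G skipped.
Slots: [1:C] [2:A] [3:H] [4:I] [5:D]
5 of 9 scheduled.

5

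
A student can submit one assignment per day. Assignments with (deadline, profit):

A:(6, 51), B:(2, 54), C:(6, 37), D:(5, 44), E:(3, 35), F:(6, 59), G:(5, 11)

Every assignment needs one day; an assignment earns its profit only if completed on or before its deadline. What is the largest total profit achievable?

Take jobs in profit order; each goes to the latest open slot no later than its deadline.
Profit order: F=59 B=54 A=51 D=44 C=37 E=35 G=11
Assign: F→slot 6, B→slot 2, A→slot 5, D→slot 4, C→slot 3, E→slot 1, G skipped.
Slots: [1:E] [2:B] [3:C] [4:D] [5:A] [6:F]
Profit = 35 + 54 + 37 + 44 + 51 + 59 = 280

280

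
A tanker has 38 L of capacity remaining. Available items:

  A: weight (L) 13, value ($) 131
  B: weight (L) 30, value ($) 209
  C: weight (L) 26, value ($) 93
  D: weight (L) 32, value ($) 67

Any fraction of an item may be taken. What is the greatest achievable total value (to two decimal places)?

305.17

Order: A (131/13=10.08) > B (209/30=6.97) > C (93/26=3.58) > D (67/32=2.09)
Fill: take A (13 @ 131) → take 25/30 of B → 174.17; 38/38 used.
Total value = 305.17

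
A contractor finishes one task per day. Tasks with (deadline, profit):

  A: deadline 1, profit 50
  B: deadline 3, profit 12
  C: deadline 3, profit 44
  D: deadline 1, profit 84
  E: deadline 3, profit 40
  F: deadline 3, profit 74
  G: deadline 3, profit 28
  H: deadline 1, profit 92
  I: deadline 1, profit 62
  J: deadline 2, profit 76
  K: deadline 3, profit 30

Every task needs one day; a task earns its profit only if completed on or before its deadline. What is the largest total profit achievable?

242

Sort by profit descending; place each in the latest free slot ≤ its deadline.
Profit order: H=92 D=84 J=76 F=74 I=62 A=50 C=44 E=40 K=30 G=28 B=12
Assign: H→slot 1, D skipped, J→slot 2, F→slot 3, I skipped, A skipped, C skipped, E skipped, K skipped, G skipped, B skipped.
Slots: [1:H] [2:J] [3:F]
Profit = 92 + 76 + 74 = 242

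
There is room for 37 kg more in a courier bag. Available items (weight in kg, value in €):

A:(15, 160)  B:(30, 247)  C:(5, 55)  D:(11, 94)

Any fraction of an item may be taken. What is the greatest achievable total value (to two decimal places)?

Sort by value per unit weight and fill in that order.
Order: C (55/5=11.00) > A (160/15=10.67) > D (94/11=8.55) > B (247/30=8.23)
Fill: take C (5 @ 55) → take A (15 @ 160) → take D (11 @ 94) → take 6/30 of B → 49.40; 37/37 used.
Total value = 358.40

358.40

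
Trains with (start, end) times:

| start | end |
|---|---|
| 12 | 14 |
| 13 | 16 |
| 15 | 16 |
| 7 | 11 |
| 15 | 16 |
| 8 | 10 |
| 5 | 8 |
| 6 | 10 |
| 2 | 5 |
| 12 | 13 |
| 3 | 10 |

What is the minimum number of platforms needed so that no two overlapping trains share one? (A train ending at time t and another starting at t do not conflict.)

4

Count concurrent intervals with a sweep; the peak is the room count.
Events (time:±→running): 2:+→1 3:+→2 5:-→1 5:+→2 6:+→3 7:+→4 … peak 4.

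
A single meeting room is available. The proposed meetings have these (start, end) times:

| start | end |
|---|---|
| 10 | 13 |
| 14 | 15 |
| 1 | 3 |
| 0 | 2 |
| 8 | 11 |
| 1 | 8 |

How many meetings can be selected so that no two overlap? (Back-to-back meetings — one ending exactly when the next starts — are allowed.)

3

Sort by end time and greedily take each interval whose start is ≥ the last chosen end.
By end time: (0,2), (1,3), (1,8), (8,11), (10,13), (14,15).
Pick (0,2); next start ≥ 2 → (8,11); next start ≥ 11 → (14,15).
Selected 3 meetings.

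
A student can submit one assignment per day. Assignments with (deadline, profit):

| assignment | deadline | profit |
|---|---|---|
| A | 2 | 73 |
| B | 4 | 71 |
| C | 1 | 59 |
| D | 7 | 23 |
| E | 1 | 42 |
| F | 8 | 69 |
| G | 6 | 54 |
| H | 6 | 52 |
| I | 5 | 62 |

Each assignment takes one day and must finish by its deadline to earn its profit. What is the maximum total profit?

463

By profit: A(d2,73), B(d4,71), F(d8,69), I(d5,62), C(d1,59), G(d6,54), H(d6,52), E(d1,42), D(d7,23)
A→slot 2; B→slot 4; F→slot 8; I→slot 5; C→slot 1; G→slot 6; H→slot 3; E skipped; D→slot 7.
Profit = 59 + 73 + 52 + 71 + 62 + 54 + 23 + 69 = 463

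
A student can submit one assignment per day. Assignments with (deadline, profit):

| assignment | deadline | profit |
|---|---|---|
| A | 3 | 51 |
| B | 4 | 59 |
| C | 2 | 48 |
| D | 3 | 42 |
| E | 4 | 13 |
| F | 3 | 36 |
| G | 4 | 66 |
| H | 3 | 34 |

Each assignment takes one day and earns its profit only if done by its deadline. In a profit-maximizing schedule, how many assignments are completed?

By profit: G(d4,66), B(d4,59), A(d3,51), C(d2,48), D(d3,42), F(d3,36), H(d3,34), E(d4,13)
G→slot 4; B→slot 3; A→slot 2; C→slot 1; D skipped; F skipped; H skipped; E skipped.
4 of 8 scheduled.

4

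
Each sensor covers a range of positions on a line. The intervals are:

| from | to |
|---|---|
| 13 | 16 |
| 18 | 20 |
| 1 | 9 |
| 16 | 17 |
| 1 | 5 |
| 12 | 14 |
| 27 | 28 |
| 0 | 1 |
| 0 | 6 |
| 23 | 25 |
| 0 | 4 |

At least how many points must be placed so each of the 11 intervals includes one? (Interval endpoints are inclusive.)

By right end: [0,1]  [0,4]  [1,5]  [0,6]  [1,9]  [12,14]  [13,16]  [16,17]  [18,20]  [23,25]  [27,28]
[0,1] uncovered → point at 1; [12,14] uncovered → point at 14; [16,17] uncovered → point at 17; [18,20] uncovered → point at 20; [23,25] uncovered → point at 25; [27,28] uncovered → point at 28.
Points: 1, 14, 17, 20, 25, 28 (6 total).

6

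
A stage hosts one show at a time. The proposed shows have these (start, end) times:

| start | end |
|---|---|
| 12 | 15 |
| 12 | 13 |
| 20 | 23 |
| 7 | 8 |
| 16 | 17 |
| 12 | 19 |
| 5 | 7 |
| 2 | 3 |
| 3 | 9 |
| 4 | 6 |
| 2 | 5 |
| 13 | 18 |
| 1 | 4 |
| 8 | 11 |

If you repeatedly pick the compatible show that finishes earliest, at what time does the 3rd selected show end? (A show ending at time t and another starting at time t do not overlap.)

Order by finish time; keep every interval that doesn't clash with the previous kept one.
Sorted by end: (2,3)  (1,4)  (2,5)  (4,6)  (5,7)  (7,8)  (3,9)  (8,11)  (12,13)  (12,15)  (16,17)  (13,18)  (12,19)  (20,23)
take (2,3); take (4,6); take (7,8); take (8,11); take (12,13); take (16,17); skip (12,19); take (20,23).
Selected: (2,3) (4,6) (7,8) (8,11) (12,13) (16,17) (20,23)

8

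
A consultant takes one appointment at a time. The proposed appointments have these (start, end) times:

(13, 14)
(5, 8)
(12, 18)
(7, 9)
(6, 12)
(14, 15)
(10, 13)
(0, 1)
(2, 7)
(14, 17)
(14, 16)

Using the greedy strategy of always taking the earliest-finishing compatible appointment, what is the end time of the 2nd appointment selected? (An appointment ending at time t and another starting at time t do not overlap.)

7

Greedy by earliest finish: after sorting by end time, pick each interval compatible with the last pick.
Sorted by end: (0,1)  (2,7)  (5,8)  (7,9)  (6,12)  (10,13)  (13,14)  (14,15)  (14,16)  (14,17)  (12,18)
take (0,1); take (2,7); skip (5,8); take (7,9); skip (6,12); take (10,13); take (13,14); take (14,15); skip (14,17); skip (12,18).
Selected: (0,1) (2,7) (7,9) (10,13) (13,14) (14,15)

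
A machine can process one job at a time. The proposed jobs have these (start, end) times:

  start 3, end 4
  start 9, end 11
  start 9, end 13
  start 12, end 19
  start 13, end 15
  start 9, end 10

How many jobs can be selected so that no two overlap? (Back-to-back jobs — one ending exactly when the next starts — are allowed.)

3

Greedy by earliest finish: after sorting by end time, pick each interval compatible with the last pick.
Sorted by end: (3,4)  (9,10)  (9,11)  (9,13)  (13,15)  (12,19)
take (3,4); take (9,10); take (13,15); skip (12,19).
Selected 3 jobs.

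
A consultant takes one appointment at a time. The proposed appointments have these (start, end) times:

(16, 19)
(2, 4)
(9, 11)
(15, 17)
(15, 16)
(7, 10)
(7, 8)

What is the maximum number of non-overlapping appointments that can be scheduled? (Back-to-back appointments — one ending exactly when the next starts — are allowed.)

Sorted by end: (2,4)  (7,8)  (7,10)  (9,11)  (15,16)  (15,17)  (16,19)
take (2,4); take (7,8); take (9,11); take (15,16); take (16,19).
Selected 5 appointments.

5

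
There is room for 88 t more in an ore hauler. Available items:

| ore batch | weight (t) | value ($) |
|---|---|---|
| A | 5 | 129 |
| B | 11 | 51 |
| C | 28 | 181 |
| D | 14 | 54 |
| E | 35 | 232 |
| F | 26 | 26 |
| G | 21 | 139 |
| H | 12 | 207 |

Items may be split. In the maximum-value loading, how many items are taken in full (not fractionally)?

4

Order: A (129/5=25.80) > H (207/12=17.25) > E (232/35=6.63) > G (139/21=6.62) > C (181/28=6.46) > B (51/11=4.64) > D (54/14=3.86) > F (26/26=1.00)
Fill: take A (5 @ 129) → take H (12 @ 207) → take E (35 @ 232) → take G (21 @ 139) → take 15/28 of C → 96.96; 88/88 used.
4 item(s) taken whole; one partial (take 15/28 of C).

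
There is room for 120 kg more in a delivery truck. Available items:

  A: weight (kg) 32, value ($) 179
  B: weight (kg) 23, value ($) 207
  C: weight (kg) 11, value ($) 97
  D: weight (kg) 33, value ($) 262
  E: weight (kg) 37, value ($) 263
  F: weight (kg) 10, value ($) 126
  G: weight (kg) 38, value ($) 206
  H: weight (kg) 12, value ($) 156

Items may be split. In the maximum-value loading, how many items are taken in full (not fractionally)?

Ratios (sorted): H 13.00, F 12.60, B 9.00, C 8.82, D 7.94, E 7.11, A 5.59, G 5.42
take H (12 @ 156); take F (10 @ 126); take B (23 @ 207); take C (11 @ 97); take D (33 @ 262); take 31/37 of E → 220.35. Capacity used 120/120.
5 item(s) taken whole; one partial (take 31/37 of E).

5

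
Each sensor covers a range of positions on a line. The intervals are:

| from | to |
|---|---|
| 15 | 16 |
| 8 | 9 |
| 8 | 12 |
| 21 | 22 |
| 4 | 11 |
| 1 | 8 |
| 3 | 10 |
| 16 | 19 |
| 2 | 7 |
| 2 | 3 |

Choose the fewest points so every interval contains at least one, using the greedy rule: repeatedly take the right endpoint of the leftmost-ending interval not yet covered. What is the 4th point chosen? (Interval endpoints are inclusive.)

22

Sort by right endpoint; whenever an interval is uncovered, place a point at its right end.
By right end: [2,3]  [2,7]  [1,8]  [8,9]  [3,10]  [4,11]  [8,12]  [15,16]  [16,19]  [21,22]
[2,3] uncovered → point at 3; [8,9] uncovered → point at 9; [15,16] uncovered → point at 16; [21,22] uncovered → point at 22.
Points: 3, 9, 16, 22 (4 total).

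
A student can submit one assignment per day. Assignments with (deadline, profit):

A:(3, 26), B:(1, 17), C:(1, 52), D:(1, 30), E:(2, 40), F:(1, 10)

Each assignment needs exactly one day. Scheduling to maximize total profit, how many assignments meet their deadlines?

3

By profit: C(d1,52), E(d2,40), D(d1,30), A(d3,26), B(d1,17), F(d1,10)
C→slot 1; E→slot 2; D skipped; A→slot 3; B skipped; F skipped.
3 of 6 scheduled.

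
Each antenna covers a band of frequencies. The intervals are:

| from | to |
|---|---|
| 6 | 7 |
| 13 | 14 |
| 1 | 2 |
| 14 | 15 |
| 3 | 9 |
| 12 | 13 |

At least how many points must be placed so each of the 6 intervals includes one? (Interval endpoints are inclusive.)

4

Sort by right endpoint; whenever an interval is uncovered, place a point at its right end.
Sorted: [1,2] [6,7] [3,9] [12,13] [13,14] [14,15]
{[1,2]} hit by 2; {[6,7],[3,9]} hit by 7; {[12,13],[13,14]} hit by 13; {[14,15]} hit by 15.
Points: 2, 7, 13, 15 (4 total).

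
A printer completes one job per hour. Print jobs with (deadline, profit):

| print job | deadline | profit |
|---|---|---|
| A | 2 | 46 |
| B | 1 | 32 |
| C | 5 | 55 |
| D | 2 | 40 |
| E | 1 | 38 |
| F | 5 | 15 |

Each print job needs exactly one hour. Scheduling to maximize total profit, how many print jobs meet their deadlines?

Take jobs in profit order; each goes to the latest open slot no later than its deadline.
By profit: C(d5,55), A(d2,46), D(d2,40), E(d1,38), B(d1,32), F(d5,15)
C→slot 5; A→slot 2; D→slot 1; E skipped; B skipped; F→slot 4.
4 of 6 scheduled.

4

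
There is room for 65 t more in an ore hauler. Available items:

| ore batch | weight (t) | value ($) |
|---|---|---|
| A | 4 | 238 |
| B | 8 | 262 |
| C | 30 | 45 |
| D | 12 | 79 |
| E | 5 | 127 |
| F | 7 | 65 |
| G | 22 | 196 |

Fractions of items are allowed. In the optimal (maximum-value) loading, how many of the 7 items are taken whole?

Greedy by value/weight ratio, highest first.
Order: A (238/4=59.50) > B (262/8=32.75) > E (127/5=25.40) > F (65/7=9.29) > G (196/22=8.91) > D (79/12=6.58) > C (45/30=1.50)
Fill: take A (4 @ 238) → take B (8 @ 262) → take E (5 @ 127) → take F (7 @ 65) → take G (22 @ 196) → take D (12 @ 79) → take 7/30 of C → 10.50; 65/65 used.
6 item(s) taken whole; one partial (take 7/30 of C).

6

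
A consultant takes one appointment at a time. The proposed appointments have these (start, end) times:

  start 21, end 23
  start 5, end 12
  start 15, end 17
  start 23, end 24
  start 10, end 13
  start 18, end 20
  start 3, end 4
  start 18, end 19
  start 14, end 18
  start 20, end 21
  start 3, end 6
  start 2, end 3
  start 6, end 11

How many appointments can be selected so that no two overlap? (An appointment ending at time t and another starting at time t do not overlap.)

8

Sort by end time and greedily take each interval whose start is ≥ the last chosen end.
By end time: (2,3), (3,4), (3,6), (6,11), (5,12), (10,13), (15,17), (14,18), (18,19), (18,20), (20,21), (21,23), (23,24).
Pick (2,3); next start ≥ 3 → (3,4); next start ≥ 4 → (6,11); next start ≥ 11 → (15,17); next start ≥ 17 → (18,19); next start ≥ 19 → (20,21); next start ≥ 21 → (21,23); next start ≥ 23 → (23,24).
Selected 8 appointments.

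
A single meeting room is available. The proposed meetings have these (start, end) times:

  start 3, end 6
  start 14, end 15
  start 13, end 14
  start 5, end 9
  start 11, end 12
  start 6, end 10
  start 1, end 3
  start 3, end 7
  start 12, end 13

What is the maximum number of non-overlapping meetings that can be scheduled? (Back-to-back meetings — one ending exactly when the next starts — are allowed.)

7

Sort by end time and greedily take each interval whose start is ≥ the last chosen end.
Sorted by end: (1,3)  (3,6)  (3,7)  (5,9)  (6,10)  (11,12)  (12,13)  (13,14)  (14,15)
take (1,3); take (3,6); skip (3,7); take (6,10); take (11,12); take (12,13); take (13,14); take (14,15).
Selected 7 meetings.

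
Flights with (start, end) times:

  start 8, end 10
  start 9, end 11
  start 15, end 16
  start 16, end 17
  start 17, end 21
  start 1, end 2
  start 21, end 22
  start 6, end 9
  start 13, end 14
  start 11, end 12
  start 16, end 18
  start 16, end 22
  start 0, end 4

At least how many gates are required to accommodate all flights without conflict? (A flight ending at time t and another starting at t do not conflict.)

Events (time:±→running): 0:+→1 1:+→2 2:-→1 4:-→0 6:+→1 8:+→2 9:-→1 9:+→2 10:-→1 11:-→0 11:+→1 12:-→0 13:+→1 14:-→0 15:+→1 16:-→0 16:+→1 16:+→2 16:+→3 … peak 3.

3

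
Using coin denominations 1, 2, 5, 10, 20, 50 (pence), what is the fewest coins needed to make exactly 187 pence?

7

Use the largest denomination that fits, subtract, and repeat.
187 − 3×50→37 − 1×20→17 − 1×10→7 − 1×5→2 − 1×2→0
Total coins = 3 + 1 + 1 + 1 + 1 = 7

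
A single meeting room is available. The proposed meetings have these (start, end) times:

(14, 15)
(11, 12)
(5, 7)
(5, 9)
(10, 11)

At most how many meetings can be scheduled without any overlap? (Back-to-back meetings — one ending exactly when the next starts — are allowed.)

Sorted by end: (5,7)  (5,9)  (10,11)  (11,12)  (14,15)
take (5,7); take (10,11); take (11,12); take (14,15).
Selected 4 meetings.

4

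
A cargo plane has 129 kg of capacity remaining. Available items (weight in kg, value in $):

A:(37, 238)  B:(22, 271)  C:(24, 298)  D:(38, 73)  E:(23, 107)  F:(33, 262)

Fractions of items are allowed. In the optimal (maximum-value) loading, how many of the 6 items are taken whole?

Sort by value per unit weight and fill in that order.
Order: C (298/24=12.42) > B (271/22=12.32) > F (262/33=7.94) > A (238/37=6.43) > E (107/23=4.65) > D (73/38=1.92)
Fill: take C (24 @ 298) → take B (22 @ 271) → take F (33 @ 262) → take A (37 @ 238) → take 13/23 of E → 60.48; 129/129 used.
4 item(s) taken whole; one partial (take 13/23 of E).

4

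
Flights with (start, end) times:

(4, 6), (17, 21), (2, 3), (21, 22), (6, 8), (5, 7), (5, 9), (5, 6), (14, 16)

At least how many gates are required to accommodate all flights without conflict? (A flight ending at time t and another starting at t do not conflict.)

4

Count concurrent intervals with a sweep; the peak is the room count.
starts: [2, 4, 5, 5, 5, 6, 14, 17, 21]
ends:   [3, 6, 6, 7, 8, 9, 16, 21, 22]
s2→1 e3→0 s4→1 s5→2 s5→3 s5→4  — peak 4.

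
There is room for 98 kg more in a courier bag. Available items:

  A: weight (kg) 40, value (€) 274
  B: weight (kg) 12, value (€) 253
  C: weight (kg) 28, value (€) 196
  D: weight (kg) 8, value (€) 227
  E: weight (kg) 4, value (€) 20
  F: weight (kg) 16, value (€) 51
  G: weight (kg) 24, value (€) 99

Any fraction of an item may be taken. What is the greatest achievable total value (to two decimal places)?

994.75

Ratios (sorted): D 28.38, B 21.08, C 7.00, A 6.85, E 5.00, G 4.12, F 3.19
take D (8 @ 227); take B (12 @ 253); take C (28 @ 196); take A (40 @ 274); take E (4 @ 20); take 6/24 of G → 24.75. Capacity used 98/98.
Total value = 994.75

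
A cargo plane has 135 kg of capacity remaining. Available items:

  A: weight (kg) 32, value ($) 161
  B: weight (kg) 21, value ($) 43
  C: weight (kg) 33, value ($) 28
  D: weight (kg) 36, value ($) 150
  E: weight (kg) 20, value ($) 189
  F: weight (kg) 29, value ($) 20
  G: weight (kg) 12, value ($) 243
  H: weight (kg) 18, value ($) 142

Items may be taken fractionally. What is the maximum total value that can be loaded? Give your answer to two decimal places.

919.81

Sort by value per unit weight and fill in that order.
Order: G (243/12=20.25) > E (189/20=9.45) > H (142/18=7.89) > A (161/32=5.03) > D (150/36=4.17) > B (43/21=2.05) > C (28/33=0.85) > F (20/29=0.69)
Fill: take G (12 @ 243) → take E (20 @ 189) → take H (18 @ 142) → take A (32 @ 161) → take D (36 @ 150) → take 17/21 of B → 34.81; 135/135 used.
Total value = 919.81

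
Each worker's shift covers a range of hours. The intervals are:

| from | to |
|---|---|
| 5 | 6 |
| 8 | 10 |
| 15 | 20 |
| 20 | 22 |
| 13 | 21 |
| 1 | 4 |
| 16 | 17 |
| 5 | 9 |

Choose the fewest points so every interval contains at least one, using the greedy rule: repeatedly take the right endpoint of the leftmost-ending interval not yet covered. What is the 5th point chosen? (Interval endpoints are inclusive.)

Process intervals by earliest right end; each time one isn't hit yet, stab at its right endpoint.
Sorted: [1,4] [5,6] [5,9] [8,10] [16,17] [15,20] [13,21] [20,22]
{[1,4]} hit by 4; {[5,6],[5,9]} hit by 6; {[8,10]} hit by 10; {[16,17],[15,20],[13,21]} hit by 17; {[20,22]} hit by 22.
Points: 4, 6, 10, 17, 22 (5 total).

22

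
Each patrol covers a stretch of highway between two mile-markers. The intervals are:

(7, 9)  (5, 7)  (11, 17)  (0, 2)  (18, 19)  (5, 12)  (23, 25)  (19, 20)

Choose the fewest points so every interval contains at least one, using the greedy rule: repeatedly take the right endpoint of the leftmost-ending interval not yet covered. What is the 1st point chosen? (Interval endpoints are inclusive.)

Sort by right endpoint; whenever an interval is uncovered, place a point at its right end.
By right end: [0,2]  [5,7]  [7,9]  [5,12]  [11,17]  [18,19]  [19,20]  [23,25]
[0,2] uncovered → point at 2; [5,7] uncovered → point at 7; [11,17] uncovered → point at 17; [18,19] uncovered → point at 19; [23,25] uncovered → point at 25.
Points: 2, 7, 17, 19, 25 (5 total).

2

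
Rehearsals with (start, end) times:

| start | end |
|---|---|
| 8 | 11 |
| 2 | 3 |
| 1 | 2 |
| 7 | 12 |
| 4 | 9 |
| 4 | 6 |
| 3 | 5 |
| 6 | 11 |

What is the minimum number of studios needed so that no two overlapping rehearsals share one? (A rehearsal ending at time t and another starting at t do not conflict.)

Events (time:±→running): 1:+→1 2:-→0 2:+→1 3:-→0 3:+→1 4:+→2 4:+→3 5:-→2 6:-→1 6:+→2 7:+→3 8:+→4 … peak 4.

4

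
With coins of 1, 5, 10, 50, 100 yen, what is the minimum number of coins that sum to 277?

Greedy: take as many of the largest coin as possible, then repeat with the remainder.
277 − 2×100→77 − 1×50→27 − 2×10→7 − 1×5→2 − 2×1→0
Total coins = 2 + 1 + 2 + 1 + 2 = 8

8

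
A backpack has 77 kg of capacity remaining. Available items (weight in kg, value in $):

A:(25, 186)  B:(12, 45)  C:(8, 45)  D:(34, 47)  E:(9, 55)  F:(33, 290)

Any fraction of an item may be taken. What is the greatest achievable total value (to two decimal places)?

583.50

Greedy by value/weight ratio, highest first.
Ratios (sorted): F 8.79, A 7.44, E 6.11, C 5.62, B 3.75, D 1.38
take F (33 @ 290); take A (25 @ 186); take E (9 @ 55); take C (8 @ 45); take 2/12 of B → 7.50. Capacity used 77/77.
Total value = 583.50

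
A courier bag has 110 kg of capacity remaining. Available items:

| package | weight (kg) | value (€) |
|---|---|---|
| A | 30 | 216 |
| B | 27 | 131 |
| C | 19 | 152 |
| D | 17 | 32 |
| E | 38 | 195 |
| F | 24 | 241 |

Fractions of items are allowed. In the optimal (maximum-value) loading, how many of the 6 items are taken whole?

3

Ratios (sorted): F 10.04, C 8.00, A 7.20, E 5.13, B 4.85, D 1.88
take F (24 @ 241); take C (19 @ 152); take A (30 @ 216); take 37/38 of E → 189.87. Capacity used 110/110.
3 item(s) taken whole; one partial (take 37/38 of E).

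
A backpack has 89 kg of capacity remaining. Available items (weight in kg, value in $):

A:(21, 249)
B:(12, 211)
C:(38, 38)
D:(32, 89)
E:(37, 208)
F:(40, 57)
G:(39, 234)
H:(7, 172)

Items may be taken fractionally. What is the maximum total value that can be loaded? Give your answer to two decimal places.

922.22

Order: H (172/7=24.57) > B (211/12=17.58) > A (249/21=11.86) > G (234/39=6.00) > E (208/37=5.62) > D (89/32=2.78) > F (57/40=1.43) > C (38/38=1.00)
Fill: take H (7 @ 172) → take B (12 @ 211) → take A (21 @ 249) → take G (39 @ 234) → take 10/37 of E → 56.22; 89/89 used.
Total value = 922.22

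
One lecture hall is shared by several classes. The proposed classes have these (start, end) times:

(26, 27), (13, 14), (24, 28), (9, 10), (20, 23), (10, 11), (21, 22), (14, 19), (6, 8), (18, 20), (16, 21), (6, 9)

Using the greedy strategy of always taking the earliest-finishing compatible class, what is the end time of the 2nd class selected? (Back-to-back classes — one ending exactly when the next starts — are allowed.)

10

Greedy by earliest finish: after sorting by end time, pick each interval compatible with the last pick.
Sorted by end: (6,8)  (6,9)  (9,10)  (10,11)  (13,14)  (14,19)  (18,20)  (16,21)  (21,22)  (20,23)  (26,27)  (24,28)
take (6,8); take (9,10); take (10,11); take (13,14); take (14,19); take (21,22); take (26,27).
Selected: (6,8) (9,10) (10,11) (13,14) (14,19) (21,22) (26,27)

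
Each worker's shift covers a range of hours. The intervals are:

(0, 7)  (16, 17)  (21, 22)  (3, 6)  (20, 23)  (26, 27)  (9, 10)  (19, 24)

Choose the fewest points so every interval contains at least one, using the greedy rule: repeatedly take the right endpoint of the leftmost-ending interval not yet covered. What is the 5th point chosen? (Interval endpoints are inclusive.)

Process intervals by earliest right end; each time one isn't hit yet, stab at its right endpoint.
Sorted: [3,6] [0,7] [9,10] [16,17] [21,22] [20,23] [19,24] [26,27]
{[3,6],[0,7]} hit by 6; {[9,10]} hit by 10; {[16,17]} hit by 17; {[21,22],[20,23],[19,24]} hit by 22; {[26,27]} hit by 27.
Points: 6, 10, 17, 22, 27 (5 total).

27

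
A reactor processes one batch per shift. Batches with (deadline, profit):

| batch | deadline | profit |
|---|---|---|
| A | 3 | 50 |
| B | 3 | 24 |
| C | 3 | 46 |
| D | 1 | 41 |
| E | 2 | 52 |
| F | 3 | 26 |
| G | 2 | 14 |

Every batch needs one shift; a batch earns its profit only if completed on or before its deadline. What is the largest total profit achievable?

148

Profit order: E=52 A=50 C=46 D=41 F=26 B=24 G=14
Assign: E→slot 2, A→slot 3, C→slot 1, D skipped, F skipped, B skipped, G skipped.
Slots: [1:C] [2:E] [3:A]
Profit = 46 + 52 + 50 = 148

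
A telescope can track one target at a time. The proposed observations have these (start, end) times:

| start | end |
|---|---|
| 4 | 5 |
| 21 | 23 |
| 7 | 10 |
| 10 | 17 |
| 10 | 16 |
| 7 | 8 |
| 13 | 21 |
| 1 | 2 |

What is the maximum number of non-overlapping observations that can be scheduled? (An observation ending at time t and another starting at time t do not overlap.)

Sort by end time and greedily take each interval whose start is ≥ the last chosen end.
By end time: (1,2), (4,5), (7,8), (7,10), (10,16), (10,17), (13,21), (21,23).
Pick (1,2); next start ≥ 2 → (4,5); next start ≥ 5 → (7,8); next start ≥ 8 → (10,16); next start ≥ 16 → (21,23).
Selected 5 observations.

5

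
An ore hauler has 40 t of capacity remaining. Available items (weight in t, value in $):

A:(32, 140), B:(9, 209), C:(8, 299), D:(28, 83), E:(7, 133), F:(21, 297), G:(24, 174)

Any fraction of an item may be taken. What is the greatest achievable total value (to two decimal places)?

Greedy by value/weight ratio, highest first.
Order: C (299/8=37.38) > B (209/9=23.22) > E (133/7=19.00) > F (297/21=14.14) > G (174/24=7.25) > A (140/32=4.38) > D (83/28=2.96)
Fill: take C (8 @ 299) → take B (9 @ 209) → take E (7 @ 133) → take 16/21 of F → 226.29; 40/40 used.
Total value = 867.29

867.29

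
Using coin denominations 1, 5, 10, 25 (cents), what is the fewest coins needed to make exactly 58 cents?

6

Use the largest denomination that fits, subtract, and repeat.
58 − 2×25→8 − 1×5→3 − 3×1→0
Total coins = 2 + 1 + 3 = 6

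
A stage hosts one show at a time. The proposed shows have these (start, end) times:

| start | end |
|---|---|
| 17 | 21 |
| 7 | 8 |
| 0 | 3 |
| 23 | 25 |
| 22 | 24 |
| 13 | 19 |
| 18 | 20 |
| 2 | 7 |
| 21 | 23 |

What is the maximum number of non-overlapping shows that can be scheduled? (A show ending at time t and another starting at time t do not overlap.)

5

Sorted by end: (0,3)  (2,7)  (7,8)  (13,19)  (18,20)  (17,21)  (21,23)  (22,24)  (23,25)
take (0,3); take (7,8); take (13,19); take (21,23); take (23,25).
Selected 5 shows.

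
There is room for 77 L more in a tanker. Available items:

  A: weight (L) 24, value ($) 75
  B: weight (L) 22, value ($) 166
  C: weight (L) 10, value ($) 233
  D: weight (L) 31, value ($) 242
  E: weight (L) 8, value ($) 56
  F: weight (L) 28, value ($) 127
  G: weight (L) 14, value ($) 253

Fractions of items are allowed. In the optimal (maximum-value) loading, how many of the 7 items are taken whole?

Sort by value per unit weight and fill in that order.
Ratios (sorted): C 23.30, G 18.07, D 7.81, B 7.55, E 7.00, F 4.54, A 3.12
take C (10 @ 233); take G (14 @ 253); take D (31 @ 242); take B (22 @ 166). Capacity used 77/77.
4 item(s) taken whole.

4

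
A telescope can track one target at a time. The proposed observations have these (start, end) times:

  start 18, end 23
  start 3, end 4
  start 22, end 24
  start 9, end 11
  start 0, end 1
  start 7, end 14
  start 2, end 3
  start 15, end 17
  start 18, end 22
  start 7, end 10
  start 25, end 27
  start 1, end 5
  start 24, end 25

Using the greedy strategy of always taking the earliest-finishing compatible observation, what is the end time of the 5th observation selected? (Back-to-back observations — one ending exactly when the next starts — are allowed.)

Sorted by end: (0,1)  (2,3)  (3,4)  (1,5)  (7,10)  (9,11)  (7,14)  (15,17)  (18,22)  (18,23)  (22,24)  (24,25)  (25,27)
take (0,1); take (2,3); take (3,4); skip (1,5); take (7,10); take (15,17); take (18,22); take (22,24); take (24,25); take (25,27).
Selected: (0,1) (2,3) (3,4) (7,10) (15,17) (18,22) (22,24) (24,25) (25,27)

17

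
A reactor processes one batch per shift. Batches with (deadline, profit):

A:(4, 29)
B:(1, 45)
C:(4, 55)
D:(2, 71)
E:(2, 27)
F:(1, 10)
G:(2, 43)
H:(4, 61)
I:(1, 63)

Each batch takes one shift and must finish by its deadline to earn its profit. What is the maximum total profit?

Take jobs in profit order; each goes to the latest open slot no later than its deadline.
By profit: D(d2,71), I(d1,63), H(d4,61), C(d4,55), B(d1,45), G(d2,43), A(d4,29), E(d2,27), F(d1,10)
D→slot 2; I→slot 1; H→slot 4; C→slot 3; B skipped; G skipped; A skipped; E skipped; F skipped.
Profit = 63 + 71 + 55 + 61 = 250

250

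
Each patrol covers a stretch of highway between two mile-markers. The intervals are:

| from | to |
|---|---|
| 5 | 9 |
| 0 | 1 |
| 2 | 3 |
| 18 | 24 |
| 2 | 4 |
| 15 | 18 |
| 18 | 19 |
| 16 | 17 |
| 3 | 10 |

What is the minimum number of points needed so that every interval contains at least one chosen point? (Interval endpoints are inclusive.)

5

Process intervals by earliest right end; each time one isn't hit yet, stab at its right endpoint.
Sorted: [0,1] [2,3] [2,4] [5,9] [3,10] [16,17] [15,18] [18,19] [18,24]
{[0,1]} hit by 1; {[2,3],[2,4]} hit by 3; {[5,9],[3,10]} hit by 9; {[16,17],[15,18]} hit by 17; {[18,19],[18,24]} hit by 19.
Points: 1, 3, 9, 17, 19 (5 total).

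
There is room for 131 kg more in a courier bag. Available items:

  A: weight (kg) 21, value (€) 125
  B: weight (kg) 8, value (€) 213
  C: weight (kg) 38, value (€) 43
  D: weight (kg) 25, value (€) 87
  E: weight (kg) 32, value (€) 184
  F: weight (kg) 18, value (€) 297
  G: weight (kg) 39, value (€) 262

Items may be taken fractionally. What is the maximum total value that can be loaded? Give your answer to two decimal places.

1126.24

Ratios (sorted): B 26.62, F 16.50, G 6.72, A 5.95, E 5.75, D 3.48, C 1.13
take B (8 @ 213); take F (18 @ 297); take G (39 @ 262); take A (21 @ 125); take E (32 @ 184); take 13/25 of D → 45.24. Capacity used 131/131.
Total value = 1126.24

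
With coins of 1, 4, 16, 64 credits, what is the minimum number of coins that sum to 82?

4

82 − 1×64→18 − 1×16→2 − 2×1→0
Total coins = 1 + 1 + 2 = 4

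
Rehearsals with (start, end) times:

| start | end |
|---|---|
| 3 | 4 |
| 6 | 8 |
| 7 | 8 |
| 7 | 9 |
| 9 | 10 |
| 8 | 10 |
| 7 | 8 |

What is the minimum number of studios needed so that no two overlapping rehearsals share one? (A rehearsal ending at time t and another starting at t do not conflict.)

4

Count concurrent intervals with a sweep; the peak is the room count.
Events (time:±→running): 3:+→1 4:-→0 6:+→1 7:+→2 7:+→3 7:+→4 … peak 4.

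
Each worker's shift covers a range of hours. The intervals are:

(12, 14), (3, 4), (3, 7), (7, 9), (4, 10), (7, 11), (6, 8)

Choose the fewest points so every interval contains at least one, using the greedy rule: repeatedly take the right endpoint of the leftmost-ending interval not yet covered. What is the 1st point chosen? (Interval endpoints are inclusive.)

4

Sorted: [3,4] [3,7] [6,8] [7,9] [4,10] [7,11] [12,14]
{[3,4],[3,7]} hit by 4; {[6,8],[7,9],[4,10],[7,11]} hit by 8; {[12,14]} hit by 14.
Points: 4, 8, 14 (3 total).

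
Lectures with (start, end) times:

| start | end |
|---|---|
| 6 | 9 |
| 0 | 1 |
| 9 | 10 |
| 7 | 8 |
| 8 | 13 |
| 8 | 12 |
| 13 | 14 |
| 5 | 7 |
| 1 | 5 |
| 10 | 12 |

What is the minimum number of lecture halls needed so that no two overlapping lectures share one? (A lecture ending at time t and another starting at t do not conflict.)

The answer is the maximum number of intervals overlapping at any instant.
Events (time:±→running): 0:+→1 1:-→0 1:+→1 5:-→0 5:+→1 6:+→2 7:-→1 7:+→2 8:-→1 8:+→2 8:+→3 … peak 3.

3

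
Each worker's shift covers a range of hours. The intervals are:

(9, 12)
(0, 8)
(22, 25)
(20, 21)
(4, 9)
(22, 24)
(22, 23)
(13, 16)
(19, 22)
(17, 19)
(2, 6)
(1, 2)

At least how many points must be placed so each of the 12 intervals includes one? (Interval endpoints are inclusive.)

6

Sort by right endpoint; whenever an interval is uncovered, place a point at its right end.
By right end: [1,2]  [2,6]  [0,8]  [4,9]  [9,12]  [13,16]  [17,19]  [20,21]  [19,22]  [22,23]  [22,24]  [22,25]
[1,2] uncovered → point at 2; [4,9] uncovered → point at 9; [13,16] uncovered → point at 16; [17,19] uncovered → point at 19; [20,21] uncovered → point at 21; [22,23] uncovered → point at 23.
Points: 2, 9, 16, 19, 21, 23 (6 total).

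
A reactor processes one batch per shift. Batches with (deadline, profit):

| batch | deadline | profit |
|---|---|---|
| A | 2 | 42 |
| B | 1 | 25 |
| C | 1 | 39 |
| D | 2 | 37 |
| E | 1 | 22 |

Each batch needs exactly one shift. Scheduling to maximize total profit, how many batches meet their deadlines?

Take jobs in profit order; each goes to the latest open slot no later than its deadline.
By profit: A(d2,42), C(d1,39), D(d2,37), B(d1,25), E(d1,22)
A→slot 2; C→slot 1; D skipped; B skipped; E skipped.
2 of 5 scheduled.

2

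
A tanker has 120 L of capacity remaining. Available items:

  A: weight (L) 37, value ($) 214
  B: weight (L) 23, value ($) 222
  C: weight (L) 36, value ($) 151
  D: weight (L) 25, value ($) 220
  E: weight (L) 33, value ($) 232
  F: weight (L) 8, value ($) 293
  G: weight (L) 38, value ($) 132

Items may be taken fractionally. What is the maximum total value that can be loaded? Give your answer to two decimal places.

1146.30

Order: F (293/8=36.62) > B (222/23=9.65) > D (220/25=8.80) > E (232/33=7.03) > A (214/37=5.78) > C (151/36=4.19) > G (132/38=3.47)
Fill: take F (8 @ 293) → take B (23 @ 222) → take D (25 @ 220) → take E (33 @ 232) → take 31/37 of A → 179.30; 120/120 used.
Total value = 1146.30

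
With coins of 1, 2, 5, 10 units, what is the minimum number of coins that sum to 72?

72 = 7×10 + 1×2
Total coins = 7 + 1 = 8

8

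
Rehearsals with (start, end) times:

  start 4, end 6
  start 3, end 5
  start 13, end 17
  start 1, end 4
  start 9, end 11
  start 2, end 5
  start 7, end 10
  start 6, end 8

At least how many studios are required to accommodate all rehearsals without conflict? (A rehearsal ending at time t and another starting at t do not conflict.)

Events (time:±→running): 1:+→1 2:+→2 3:+→3 … peak 3.

3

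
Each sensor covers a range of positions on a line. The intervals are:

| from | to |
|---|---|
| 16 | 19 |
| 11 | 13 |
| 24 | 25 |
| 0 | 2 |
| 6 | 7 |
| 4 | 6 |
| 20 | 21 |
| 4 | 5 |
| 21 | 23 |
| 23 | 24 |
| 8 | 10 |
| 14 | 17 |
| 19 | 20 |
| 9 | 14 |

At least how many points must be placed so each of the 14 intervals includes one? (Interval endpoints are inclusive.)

9

Sort by right endpoint; whenever an interval is uncovered, place a point at its right end.
By right end: [0,2]  [4,5]  [4,6]  [6,7]  [8,10]  [11,13]  [9,14]  [14,17]  [16,19]  [19,20]  [20,21]  [21,23]  [23,24]  [24,25]
[0,2] uncovered → point at 2; [4,5] uncovered → point at 5; [6,7] uncovered → point at 7; [8,10] uncovered → point at 10; [11,13] uncovered → point at 13; [14,17] uncovered → point at 17; [19,20] uncovered → point at 20; [21,23] uncovered → point at 23; [24,25] uncovered → point at 25.
Points: 2, 5, 7, 10, 13, 17, 20, 23, 25 (9 total).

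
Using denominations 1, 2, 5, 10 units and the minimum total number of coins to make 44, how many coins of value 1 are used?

0

44 = 4×10 + 2×2
Count of 1: 0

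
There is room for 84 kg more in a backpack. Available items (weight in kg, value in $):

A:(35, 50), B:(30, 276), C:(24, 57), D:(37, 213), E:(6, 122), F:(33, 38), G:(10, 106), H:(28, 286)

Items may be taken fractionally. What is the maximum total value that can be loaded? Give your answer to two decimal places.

847.57

Ratios (sorted): E 20.33, G 10.60, H 10.21, B 9.20, D 5.76, C 2.38, A 1.43, F 1.15
take E (6 @ 122); take G (10 @ 106); take H (28 @ 286); take B (30 @ 276); take 10/37 of D → 57.57. Capacity used 84/84.
Total value = 847.57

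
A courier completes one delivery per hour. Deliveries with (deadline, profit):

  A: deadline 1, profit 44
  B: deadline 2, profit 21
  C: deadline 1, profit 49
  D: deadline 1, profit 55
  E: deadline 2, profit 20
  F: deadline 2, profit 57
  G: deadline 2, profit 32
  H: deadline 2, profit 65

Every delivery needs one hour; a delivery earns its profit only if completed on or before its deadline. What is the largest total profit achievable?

122

By profit: H(d2,65), F(d2,57), D(d1,55), C(d1,49), A(d1,44), G(d2,32), B(d2,21), E(d2,20)
H→slot 2; F→slot 1; D skipped; C skipped; A skipped; G skipped; B skipped; E skipped.
Profit = 57 + 65 = 122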